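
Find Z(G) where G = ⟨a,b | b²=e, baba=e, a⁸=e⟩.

An element z ∈ Z(G) iff z commutes with every generator.
For example a⁴ is central: (a⁴)·a = a⁵ = a·(a⁴); (a⁴)·b = a⁴b = b·(a⁴).
Whereas a ∉ Z(G) since a·b = ab ≠ a⁷b = b·a.
Checking each of the 16 elements this way gives Z(G) = {e, a⁴}, of order 2.

Answer: {e, a⁴}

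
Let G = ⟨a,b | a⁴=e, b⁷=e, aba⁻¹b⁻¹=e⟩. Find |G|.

Enumerate words in the generators, reducing via the relations: the distinct elements are
  {a, b, e, ab, a², a³, b², b³, b⁴, b⁵, b⁶, ab², ab³, ab⁴, ab⁵, ab⁶, a²b, a³b, a²b², a²b³, a²b⁴, a²b⁵, a²b⁶, a³b², a³b³, a³b⁴, a³b⁵, a³b⁶}.
No further products give new elements, so |G| = 28.

Answer: 28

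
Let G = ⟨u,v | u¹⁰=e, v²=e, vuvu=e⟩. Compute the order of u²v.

Compute successive powers until reaching e:
  (u²v)¹ = u²v, (u²v)² = e.
The smallest positive k with (u²v)ᵏ = e is 2.

Answer: 2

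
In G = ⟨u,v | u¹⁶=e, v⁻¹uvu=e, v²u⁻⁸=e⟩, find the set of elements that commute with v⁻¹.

⟨v⁻¹⟩ ⊆ C_G(v⁻¹) since powers of v⁻¹ commute with v⁻¹; so |C_G(v⁻¹)| ≥ |⟨v⁻¹⟩| = 4.
By orbit–stabilizer, |C_G(v⁻¹)| = |G| / |conj. class of v⁻¹| = 32 / 8 = 4.
The 4 elements commuting with v⁻¹ are {e, u⁸, v, v⁻¹}.

Answer: {e, u⁸, v, v⁻¹}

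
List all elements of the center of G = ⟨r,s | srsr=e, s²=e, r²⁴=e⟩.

An element z ∈ Z(G) iff z commutes with every generator.
For example r¹² is central: (r¹²)·r = r¹³ = r·(r¹²); (r¹²)·s = r¹²s = s·(r¹²).
Whereas r ∉ Z(G) since r·s = rs ≠ r²³s = s·r.
Checking each of the 48 elements this way gives Z(G) = {e, r¹²}, of order 2.

Answer: {e, r¹²}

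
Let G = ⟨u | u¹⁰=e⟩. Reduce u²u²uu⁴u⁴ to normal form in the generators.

Multiply left to right, reducing at each step:
  (u²) · u² = u⁴
  (u⁴) · u = u⁵
  (u⁵) · u⁴ = u⁹
  (u⁹) · u⁴ = u³

Answer: u³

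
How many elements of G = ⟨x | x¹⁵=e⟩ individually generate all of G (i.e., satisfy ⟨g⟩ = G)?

G is cyclic of order 15. An element generates G iff its order is 15, and a cyclic group of order 15 has exactly φ(15) = 8 such elements.

Answer: 8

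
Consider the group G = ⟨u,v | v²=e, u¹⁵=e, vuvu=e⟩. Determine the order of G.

Enumerate words in the generators, reducing via the relations: the distinct elements are
  {e, u, v, uv, u², u³, u⁴, u⁵, u⁶, u⁷, u⁸, u⁹, u²v, u³v, u¹², u¹³, u¹¹, u¹⁰, u¹⁴, u⁴v, u⁵v, u⁶v, u⁷v, u⁸v, u⁹v, u¹²v, u¹³v, u¹¹v, u¹⁰v, u¹⁴v}.
No further products give new elements, so |G| = 30.

Answer: 30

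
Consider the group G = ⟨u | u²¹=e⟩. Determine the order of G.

G is generated by a single element, so G is cyclic. The relator gives u²¹ = e and no smaller power is forced to be e, so the 21 powers {e, u, u², u³, u⁴, u⁵, u⁶, u⁷, u⁸, u⁹, u²⁰, u¹², u¹³, u¹¹, u¹⁰, u¹⁴, u¹⁵, u¹⁶, u¹⁷, u¹⁸, u¹⁹} are distinct. Hence |G| = 21.

Answer: 21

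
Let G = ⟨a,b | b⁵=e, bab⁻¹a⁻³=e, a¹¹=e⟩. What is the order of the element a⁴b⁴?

Compute successive powers until reaching e:
  (a⁴b⁴)¹ = a⁴b⁴, (a⁴b⁴)² = a⁹b³, (a⁴b⁴)³ = a⁷b², (a⁴b⁴)⁴ = a¹⁰b, (a⁴b⁴)⁵ = e.
The smallest positive k with (a⁴b⁴)ᵏ = e is 5.

Answer: 5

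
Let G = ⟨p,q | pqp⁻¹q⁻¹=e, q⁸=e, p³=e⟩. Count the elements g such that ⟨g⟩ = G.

G is cyclic of order 24. An element generates G iff its order is 24, and a cyclic group of order 24 has exactly φ(24) = 8 such elements.

Answer: 8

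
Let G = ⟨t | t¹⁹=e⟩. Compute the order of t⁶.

Compute successive powers until reaching e:
  (t⁶)¹ = t⁶, (t⁶)² = t¹², (t⁶)³ = t¹⁸, (t⁶)⁴ = t⁵, (t⁶)⁵ = t¹¹, (t⁶)⁶ = t¹⁷, (t⁶)⁷ = t⁴, (t⁶)⁸ = t¹⁰, (t⁶)⁹ = t¹⁶, (t⁶)¹⁰ = t³, (t⁶)¹¹ = t⁹, (t⁶)¹² = t¹⁵, (t⁶)¹³ = t², (t⁶)¹⁴ = t⁸, (t⁶)¹⁵ = t¹⁴, (t⁶)¹⁶ = t, (t⁶)¹⁷ = t⁷, (t⁶)¹⁸ = t¹³, (t⁶)¹⁹ = e.
The smallest positive k with (t⁶)ᵏ = e is 19.

Answer: 19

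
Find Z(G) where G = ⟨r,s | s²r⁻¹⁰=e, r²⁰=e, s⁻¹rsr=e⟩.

An element z ∈ Z(G) iff z commutes with every generator.
For example r¹⁰ is central: (r¹⁰)·r = r¹¹ = r·(r¹⁰); (r¹⁰)·s = s⁻¹ = s·(r¹⁰).
Whereas r ∉ Z(G) since r·s = rs ≠ r⁹s⁻¹ = s·r.
Checking each of the 40 elements this way gives Z(G) = {e, r¹⁰}, of order 2.

Answer: {e, r¹⁰}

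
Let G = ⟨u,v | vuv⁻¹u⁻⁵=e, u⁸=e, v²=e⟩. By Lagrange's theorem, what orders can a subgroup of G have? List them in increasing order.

|G| = 16 = 2⁴. By Lagrange's theorem the order of any subgroup divides 16; the divisors of 16 are 1, 2, 4, 8, 16.

Answer: 1, 2, 4, 8, 16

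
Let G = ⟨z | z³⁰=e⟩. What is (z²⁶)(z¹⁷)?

Compute (z²⁶) · (z¹⁷) by multiplying left to right and reducing via the relations at each step:
  (z²⁶) · z¹⁷ = z¹³

Answer: z¹³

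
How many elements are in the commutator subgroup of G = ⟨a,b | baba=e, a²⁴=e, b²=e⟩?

G' = [G, G] is generated by all commutators. The generator-pair commutators are: [a, b] = a².
The subgroup they normally generate is {e, a², a⁴, a⁶, a⁸, a¹⁰, a¹², a¹⁴, a¹⁶, a¹⁸, a²⁰, a²²}, of order 12.
Check: |G/G'| = 48/12 = 4 is the order of the abelianisation.

Answer: 12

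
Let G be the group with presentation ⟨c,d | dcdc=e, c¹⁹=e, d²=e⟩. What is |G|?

Enumerate words in the generators, reducing via the relations: the distinct elements are
  {c, d, e, cd, c², c³, c⁴, c⁵, c⁶, c⁷, c⁸, c⁹, c²d, c³d, c¹², c¹³, c¹¹, c¹⁰, c¹⁴, c¹⁵, c¹⁶, c¹⁷, c¹⁸, c⁴d, c⁵d, c⁶d, c⁷d, c⁸d, c⁹d, c¹²d, c¹³d, c¹¹d, c¹⁰d, c¹⁴d, c¹⁵d, c¹⁶d, c¹⁷d, c¹⁸d}.
No further products give new elements, so |G| = 38.

Answer: 38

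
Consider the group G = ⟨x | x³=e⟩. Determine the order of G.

G is generated by a single element, so G is cyclic. The relator gives x³ = e and no smaller power is forced to be e, so the 3 powers {e, x, x²} are distinct. Hence |G| = 3.

Answer: 3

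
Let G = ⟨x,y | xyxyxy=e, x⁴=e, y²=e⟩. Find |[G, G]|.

G' = [G, G] is generated by all commutators. The generator-pair commutators are: [x, y] = x²yx.
The subgroup they normally generate is {e, x², xy, yx³, x²yx, x³y, x²yx³, yx, xyx², yx²y, x²yx²y, x³yx²}, of order 12.
Check: |G/G'| = 24/12 = 2 is the order of the abelianisation.

Answer: 12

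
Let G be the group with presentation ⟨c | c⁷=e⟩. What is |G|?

G is generated by a single element, so G is cyclic. The relator gives c⁷ = e and no smaller power is forced to be e, so the 7 powers {c, e, c², c³, c⁴, c⁵, c⁶} are distinct. Hence |G| = 7.

Answer: 7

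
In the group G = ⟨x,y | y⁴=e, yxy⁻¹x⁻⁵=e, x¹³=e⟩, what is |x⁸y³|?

Compute successive powers until reaching e:
  (x⁸y³)¹ = x⁸y³, (x⁸y³)² = x⁷y², (x⁸y³)³ = x¹²y, (x⁸y³)⁴ = e.
The smallest positive k with (x⁸y³)ᵏ = e is 4.

Answer: 4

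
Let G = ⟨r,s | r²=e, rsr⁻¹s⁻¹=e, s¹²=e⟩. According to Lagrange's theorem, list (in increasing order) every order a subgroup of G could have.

|G| = 24 = 2³ · 3. By Lagrange's theorem the order of any subgroup divides 24; the divisors of 24 are 1, 2, 3, 4, 6, 8, 12, 24.

Answer: 1, 2, 3, 4, 6, 8, 12, 24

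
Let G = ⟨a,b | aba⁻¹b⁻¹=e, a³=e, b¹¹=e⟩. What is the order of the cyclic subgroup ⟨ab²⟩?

|⟨ab²⟩| equals the order of ab². Compute successive powers until reaching e:
  (ab²)¹ = ab², (ab²)² = a²b⁴, (ab²)³ = b⁶, (ab²)⁴ = ab⁸, (ab²)⁵ = a²b¹⁰, (ab²)⁶ = b, (ab²)⁷ = ab³, (ab²)⁸ = a²b⁵, (ab²)⁹ = b⁷, (ab²)¹⁰ = ab⁹, (ab²)¹¹ = a², (ab²)¹² = b², (ab²)¹³ = ab⁴, (ab²)¹⁴ = a²b⁶, (ab²)¹⁵ = b⁸, (ab²)¹⁶ = ab¹⁰, (ab²)¹⁷ = a²b, (ab²)¹⁸ = b³, (ab²)¹⁹ = ab⁵, (ab²)²⁰ = a²b⁷, (ab²)²¹ = b⁹, (ab²)²² = a, (ab²)²³ = a²b², (ab²)²⁴ = b⁴, (ab²)²⁵ = ab⁶, (ab²)²⁶ = a²b⁸, (ab²)²⁷ = b¹⁰, (ab²)²⁸ = ab, (ab²)²⁹ = a²b³, (ab²)³⁰ = b⁵, (ab²)³¹ = ab⁷, (ab²)³² = a²b⁹, (ab²)³³ = e.
The smallest positive k with (ab²)ᵏ = e is 33, so |⟨ab²⟩| = 33.

Answer: 33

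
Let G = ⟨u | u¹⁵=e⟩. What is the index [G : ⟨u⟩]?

First find ord(u) by computing successive powers:
  u¹ = u, u² = u², u³ = u³, u⁴ = u⁴, u⁵ = u⁵, u⁶ = u⁶, u⁷ = u⁷, u⁸ = u⁸, u⁹ = u⁹, u¹⁰ = u¹⁰, u¹¹ = u¹¹, u¹² = u¹², u¹³ = u¹³, u¹⁴ = u¹⁴, u¹⁵ = e.
So |⟨u⟩| = ord(u) = 15. With |G| = 15, by Lagrange [G : ⟨u⟩] = 15/15 = 1.

Answer: 1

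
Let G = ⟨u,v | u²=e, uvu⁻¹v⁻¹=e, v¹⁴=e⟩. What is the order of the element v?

Compute successive powers until reaching e:
  v¹ = v, v² = v², v³ = v³, v⁴ = v⁴, v⁵ = v⁵, v⁶ = v⁶, v⁷ = v⁷, v⁸ = v⁸, v⁹ = v⁹, v¹⁰ = v¹⁰, v¹¹ = v¹¹, v¹² = v¹², v¹³ = v¹³, v¹⁴ = e.
The smallest positive k with vᵏ = e is 14.

Answer: 14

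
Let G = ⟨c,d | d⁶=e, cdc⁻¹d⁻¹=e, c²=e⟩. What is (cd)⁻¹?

The order of (cd) is 6 (smallest k with (cd)ᵏ = e), so (cd)⁻¹ = (cd)⁵ = cd⁵.
Check: (cd) · (cd⁵) → (cd) · c = d;   d · d⁵ = e, giving e as required.

Answer: cd⁵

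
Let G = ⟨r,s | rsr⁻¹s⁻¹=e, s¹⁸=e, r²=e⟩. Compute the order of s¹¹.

Compute successive powers until reaching e:
  (s¹¹)¹ = s¹¹, (s¹¹)² = s⁴, (s¹¹)³ = s¹⁵, (s¹¹)⁴ = s⁸, (s¹¹)⁵ = s, (s¹¹)⁶ = s¹², (s¹¹)⁷ = s⁵, (s¹¹)⁸ = s¹⁶, (s¹¹)⁹ = s⁹, (s¹¹)¹⁰ = s², (s¹¹)¹¹ = s¹³, (s¹¹)¹² = s⁶, (s¹¹)¹³ = s¹⁷, (s¹¹)¹⁴ = s¹⁰, (s¹¹)¹⁵ = s³, (s¹¹)¹⁶ = s¹⁴, (s¹¹)¹⁷ = s⁷, (s¹¹)¹⁸ = e.
The smallest positive k with (s¹¹)ᵏ = e is 18.

Answer: 18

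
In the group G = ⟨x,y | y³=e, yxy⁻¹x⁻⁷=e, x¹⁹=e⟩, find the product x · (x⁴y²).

Compute x · (x⁴y²) by multiplying left to right and reducing via the relations at each step:
  x · x⁴ = x⁵
  (x⁵) · y² = x⁵y²

Answer: x⁵y²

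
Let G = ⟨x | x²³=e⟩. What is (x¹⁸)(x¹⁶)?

Compute (x¹⁸) · (x¹⁶) by multiplying left to right and reducing via the relations at each step:
  (x¹⁸) · x¹⁶ = x¹¹

Answer: x¹¹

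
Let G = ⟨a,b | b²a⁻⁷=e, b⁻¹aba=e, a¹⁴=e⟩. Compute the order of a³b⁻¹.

Compute successive powers until reaching e:
  (a³b⁻¹)¹ = a³b⁻¹, (a³b⁻¹)² = a⁷, (a³b⁻¹)³ = a³b, (a³b⁻¹)⁴ = e.
The smallest positive k with (a³b⁻¹)ᵏ = e is 4.

Answer: 4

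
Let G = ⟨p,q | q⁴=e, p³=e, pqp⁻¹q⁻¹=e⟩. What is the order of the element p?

Compute successive powers until reaching e:
  p¹ = p, p² = p², p³ = e.
The smallest positive k with pᵏ = e is 3.

Answer: 3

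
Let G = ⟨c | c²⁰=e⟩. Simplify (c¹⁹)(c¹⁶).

Compute (c¹⁹) · (c¹⁶) by multiplying left to right and reducing via the relations at each step:
  (c¹⁹) · c¹⁶ = c¹⁵

Answer: c¹⁵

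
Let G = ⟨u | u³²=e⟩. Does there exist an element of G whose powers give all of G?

|G| = 32. The element u has order 32 (its powers give 32 distinct elements), so ⟨u⟩ = G and G is cyclic.

Answer: Yes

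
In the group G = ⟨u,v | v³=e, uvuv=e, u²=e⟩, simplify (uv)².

Compute successive powers of (uv), reducing at each step:
  (uv)²: (uv) · u = v²;   (v²) · v = e

Answer: e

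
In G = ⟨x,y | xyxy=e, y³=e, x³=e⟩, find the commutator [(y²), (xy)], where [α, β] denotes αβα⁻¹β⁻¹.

[(y²), (xy)] = (y²)·(xy)·(y²)⁻¹·(xy)⁻¹.
  (y²) · (xy) = yx²
  (yx²) · y = xy²x
  (xy²x) · (xy) = x²y²

Answer: x²y²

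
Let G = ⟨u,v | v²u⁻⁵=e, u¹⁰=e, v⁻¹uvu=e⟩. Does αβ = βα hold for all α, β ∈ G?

u·v = uv but v·u = u⁴v⁻¹, so u·v ≠ v·u and G is not abelian.

Answer: No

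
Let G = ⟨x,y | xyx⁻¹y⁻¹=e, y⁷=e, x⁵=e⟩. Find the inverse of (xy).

The order of (xy) is 35 (smallest k with (xy)ᵏ = e), so (xy)⁻¹ = (xy)³⁴ = x⁴y⁶.
Check: (xy) · (x⁴y⁶) → (xy) · x⁴ = y;   y · y⁶ = e, giving e as required.

Answer: x⁴y⁶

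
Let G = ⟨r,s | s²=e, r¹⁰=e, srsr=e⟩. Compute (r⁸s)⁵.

Compute successive powers of (r⁸s), reducing at each step:
  (r⁸s)²: (r⁸s) · r⁸ = s;   s · s = e
  (r⁸s)³: e · r⁸ = r⁸;   (r⁸) · s = r⁸s
  (r⁸s)⁴: (r⁸s) · r⁸ = s;   s · s = e
  (r⁸s)⁵: e · r⁸ = r⁸;   (r⁸) · s = r⁸s

Answer: r⁸s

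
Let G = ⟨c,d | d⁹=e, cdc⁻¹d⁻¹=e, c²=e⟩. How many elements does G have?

Enumerate words in the generators, reducing via the relations: the distinct elements are
  {c, d, e, cd, d², d³, d⁴, d⁵, d⁶, d⁷, d⁸, cd², cd³, cd⁴, cd⁵, cd⁶, cd⁷, cd⁸}.
No further products give new elements, so |G| = 18.

Answer: 18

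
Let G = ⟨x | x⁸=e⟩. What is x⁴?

Compute successive powers of x, reducing at each step:
  x²: x · x = x²
  x³: (x²) · x = x³
  x⁴: (x³) · x = x⁴

Answer: x⁴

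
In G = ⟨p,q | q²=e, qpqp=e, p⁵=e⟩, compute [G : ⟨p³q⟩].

First find ord(p³q) by computing successive powers:
  (p³q)¹ = p³q, (p³q)² = e.
So |⟨p³q⟩| = ord(p³q) = 2. With |G| = 10, by Lagrange [G : ⟨p³q⟩] = 10/2 = 5.

Answer: 5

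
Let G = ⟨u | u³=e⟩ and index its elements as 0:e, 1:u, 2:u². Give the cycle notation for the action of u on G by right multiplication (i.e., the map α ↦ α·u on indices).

(0 1 2)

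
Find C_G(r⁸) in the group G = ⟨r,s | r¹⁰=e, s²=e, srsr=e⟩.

⟨r⁸⟩ ⊆ C_G(r⁸) since powers of r⁸ commute with r⁸; so |C_G(r⁸)| ≥ |⟨r⁸⟩| = 5.
By orbit–stabilizer, |C_G(r⁸)| = |G| / |conj. class of r⁸| = 20 / 2 = 10.
The 10 elements commuting with r⁸ are {e, r, r², r³, r⁴, r⁵, r⁶, r⁷, r⁸, r⁹}.

Answer: {e, r, r², r³, r⁴, r⁵, r⁶, r⁷, r⁸, r⁹}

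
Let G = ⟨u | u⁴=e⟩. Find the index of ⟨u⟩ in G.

First find ord(u) by computing successive powers:
  u¹ = u, u² = u², u³ = u³, u⁴ = e.
So |⟨u⟩| = ord(u) = 4. With |G| = 4, by Lagrange [G : ⟨u⟩] = 4/4 = 1.

Answer: 1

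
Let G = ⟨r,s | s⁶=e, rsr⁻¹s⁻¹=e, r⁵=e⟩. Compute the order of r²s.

Compute successive powers until reaching e:
  (r²s)¹ = r²s, (r²s)² = r⁴s², (r²s)³ = rs³, (r²s)⁴ = r³s⁴, (r²s)⁵ = s⁵, (r²s)⁶ = r², (r²s)⁷ = r⁴s, (r²s)⁸ = rs², (r²s)⁹ = r³s³, (r²s)¹⁰ = s⁴, (r²s)¹¹ = r²s⁵, (r²s)¹² = r⁴, (r²s)¹³ = rs, (r²s)¹⁴ = r³s², (r²s)¹⁵ = s³, (r²s)¹⁶ = r²s⁴, (r²s)¹⁷ = r⁴s⁵, (r²s)¹⁸ = r, (r²s)¹⁹ = r³s, (r²s)²⁰ = s², (r²s)²¹ = r²s³, (r²s)²² = r⁴s⁴, (r²s)²³ = rs⁵, (r²s)²⁴ = r³, (r²s)²⁵ = s, (r²s)²⁶ = r²s², (r²s)²⁷ = r⁴s³, (r²s)²⁸ = rs⁴, (r²s)²⁹ = r³s⁵, (r²s)³⁰ = e.
The smallest positive k with (r²s)ᵏ = e is 30.

Answer: 30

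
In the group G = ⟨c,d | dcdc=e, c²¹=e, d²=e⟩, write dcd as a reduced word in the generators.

Multiply left to right, reducing at each step:
  d · c = c²⁰d
  (c²⁰d) · d = c²⁰

Answer: c²⁰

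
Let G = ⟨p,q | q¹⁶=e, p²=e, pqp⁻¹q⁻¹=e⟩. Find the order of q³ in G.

Compute successive powers until reaching e:
  (q³)¹ = q³, (q³)² = q⁶, (q³)³ = q⁹, (q³)⁴ = q¹², (q³)⁵ = q¹⁵, (q³)⁶ = q², (q³)⁷ = q⁵, (q³)⁸ = q⁸, (q³)⁹ = q¹¹, (q³)¹⁰ = q¹⁴, (q³)¹¹ = q, (q³)¹² = q⁴, (q³)¹³ = q⁷, (q³)¹⁴ = q¹⁰, (q³)¹⁵ = q¹³, (q³)¹⁶ = e.
The smallest positive k with (q³)ᵏ = e is 16.

Answer: 16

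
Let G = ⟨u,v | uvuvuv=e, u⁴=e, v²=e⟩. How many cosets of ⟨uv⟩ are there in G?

First find ord(uv) by computing successive powers:
  (uv)¹ = uv, (uv)² = vu³, (uv)³ = e.
So |⟨uv⟩| = ord(uv) = 3. With |G| = 24, by Lagrange [G : ⟨uv⟩] = 24/3 = 8.

Answer: 8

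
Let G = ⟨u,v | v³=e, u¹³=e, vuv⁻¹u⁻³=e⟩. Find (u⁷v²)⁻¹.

The order of (u⁷v²) is 3 (smallest k with (u⁷v²)ᵏ = e), so (u⁷v²)⁻¹ = (u⁷v²)² = u⁵v.
Check: (u⁷v²) · (u⁵v) → (u⁷v²) · u⁵ = v²;   (v²) · v = e, giving e as required.

Answer: u⁵v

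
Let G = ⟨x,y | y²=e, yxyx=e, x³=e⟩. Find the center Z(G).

An element z ∈ Z(G) iff z commutes with every generator.
For example e is central: e·x = x = x·e; e·y = y = y·e.
Whereas x ∉ Z(G) since x·y = xy ≠ x²y = y·x.
Checking each of the 6 elements this way gives Z(G) = {e}, of order 1.

Answer: {e}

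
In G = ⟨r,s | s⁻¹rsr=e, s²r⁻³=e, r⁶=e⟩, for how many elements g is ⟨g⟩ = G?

⟨g⟩ = G would require ord(g) = |G| = 12, but the maximum element order in G is 6 < 12. So G is not cyclic and no single element generates it: the count is 0.

Answer: 0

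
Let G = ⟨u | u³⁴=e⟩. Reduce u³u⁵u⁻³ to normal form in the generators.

Multiply left to right, reducing at each step:
  (u³) · u⁵ = u⁸
  (u⁸) · u⁻³ = u⁵

Answer: u⁵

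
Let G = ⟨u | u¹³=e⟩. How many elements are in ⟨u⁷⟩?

|⟨u⁷⟩| equals the order of u⁷. Compute successive powers until reaching e:
  (u⁷)¹ = u⁷, (u⁷)² = u, (u⁷)³ = u⁸, (u⁷)⁴ = u², (u⁷)⁵ = u⁹, (u⁷)⁶ = u³, (u⁷)⁷ = u¹⁰, (u⁷)⁸ = u⁴, (u⁷)⁹ = u¹¹, (u⁷)¹⁰ = u⁵, (u⁷)¹¹ = u¹², (u⁷)¹² = u⁶, (u⁷)¹³ = e.
The smallest positive k with (u⁷)ᵏ = e is 13, so |⟨u⁷⟩| = 13.

Answer: 13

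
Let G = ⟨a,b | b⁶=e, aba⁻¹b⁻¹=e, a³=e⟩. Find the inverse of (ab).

The order of (ab) is 6 (smallest k with (ab)ᵏ = e), so (ab)⁻¹ = (ab)⁵ = a²b⁵.
Check: (ab) · (a²b⁵) → (ab) · a² = b;   b · b⁵ = e, giving e as required.

Answer: a²b⁵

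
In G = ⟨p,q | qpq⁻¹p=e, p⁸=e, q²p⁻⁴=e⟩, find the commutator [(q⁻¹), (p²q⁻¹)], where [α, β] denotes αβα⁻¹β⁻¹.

[(q⁻¹), (p²q⁻¹)] = (q⁻¹)·(p²q⁻¹)·(q⁻¹)⁻¹·(p²q⁻¹)⁻¹.
  (q⁻¹) · (p²q⁻¹) = p²
  (p²) · q = p²q
  (p²q) · (p²q) = p⁴

Answer: p⁴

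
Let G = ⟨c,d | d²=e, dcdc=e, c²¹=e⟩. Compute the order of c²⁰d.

Compute successive powers until reaching e:
  (c²⁰d)¹ = c²⁰d, (c²⁰d)² = e.
The smallest positive k with (c²⁰d)ᵏ = e is 2.

Answer: 2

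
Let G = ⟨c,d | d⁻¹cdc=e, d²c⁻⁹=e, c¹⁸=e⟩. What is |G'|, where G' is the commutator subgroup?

G' = [G, G] is generated by all commutators. The generator-pair commutators are: [c, d] = c².
The subgroup they normally generate is {e, c², c⁴, c⁶, c⁸, c¹⁰, c¹², c¹⁴, c¹⁶}, of order 9.
Check: |G/G'| = 36/9 = 4 is the order of the abelianisation.

Answer: 9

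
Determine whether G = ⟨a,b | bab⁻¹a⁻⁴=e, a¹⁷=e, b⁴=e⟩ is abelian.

a·b = ab but b·a = a⁴b, so a·b ≠ b·a and G is not abelian.

Answer: No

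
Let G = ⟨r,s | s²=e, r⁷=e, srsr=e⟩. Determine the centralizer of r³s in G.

⟨r³s⟩ ⊆ C_G(r³s) since powers of r³s commute with r³s; so |C_G(r³s)| ≥ |⟨r³s⟩| = 2.
By orbit–stabilizer, |C_G(r³s)| = |G| / |conj. class of r³s| = 14 / 7 = 2.
The 2 elements commuting with r³s are {e, r³s}.

Answer: {e, r³s}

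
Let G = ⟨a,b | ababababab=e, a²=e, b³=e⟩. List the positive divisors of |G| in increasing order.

|G| = 60 = 2² · 3 · 5. By Lagrange's theorem the order of any subgroup divides 60; the divisors of 60 are 1, 2, 3, 4, 5, 6, 10, 12, 15, 20, 30, 60.

Answer: 1, 2, 3, 4, 5, 6, 10, 12, 15, 20, 30, 60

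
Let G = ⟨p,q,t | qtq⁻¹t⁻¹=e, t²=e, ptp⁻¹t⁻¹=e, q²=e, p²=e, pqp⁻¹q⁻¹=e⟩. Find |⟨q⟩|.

|⟨q⟩| equals the order of q. Compute successive powers until reaching e:
  q¹ = q, q² = e.
The smallest positive k with qᵏ = e is 2, so |⟨q⟩| = 2.

Answer: 2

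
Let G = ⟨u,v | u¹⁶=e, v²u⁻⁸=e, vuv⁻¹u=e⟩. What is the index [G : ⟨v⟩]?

First find ord(v) by computing successive powers:
  v¹ = v, v² = u⁸, v³ = v⁻¹, v⁴ = e.
So |⟨v⟩| = ord(v) = 4. With |G| = 32, by Lagrange [G : ⟨v⟩] = 32/4 = 8.

Answer: 8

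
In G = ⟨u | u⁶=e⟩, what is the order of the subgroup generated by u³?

|⟨u³⟩| equals the order of u³. Compute successive powers until reaching e:
  (u³)¹ = u³, (u³)² = e.
The smallest positive k with (u³)ᵏ = e is 2, so |⟨u³⟩| = 2.

Answer: 2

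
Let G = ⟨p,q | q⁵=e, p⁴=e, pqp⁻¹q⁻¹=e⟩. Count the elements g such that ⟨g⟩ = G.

G is cyclic of order 20. An element generates G iff its order is 20, and a cyclic group of order 20 has exactly φ(20) = 8 such elements.

Answer: 8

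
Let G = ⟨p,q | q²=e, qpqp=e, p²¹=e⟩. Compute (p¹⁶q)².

Compute successive powers of (p¹⁶q), reducing at each step:
  (p¹⁶q)²: (p¹⁶q) · p¹⁶ = q;   q · q = e

Answer: e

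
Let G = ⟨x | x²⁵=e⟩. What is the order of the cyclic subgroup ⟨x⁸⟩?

|⟨x⁸⟩| equals the order of x⁸. Compute successive powers until reaching e:
  (x⁸)¹ = x⁸, (x⁸)² = x¹⁶, (x⁸)³ = x²⁴, (x⁸)⁴ = x⁷, (x⁸)⁵ = x¹⁵, (x⁸)⁶ = x²³, (x⁸)⁷ = x⁶, (x⁸)⁸ = x¹⁴, (x⁸)⁹ = x²², (x⁸)¹⁰ = x⁵, (x⁸)¹¹ = x¹³, (x⁸)¹² = x²¹, (x⁸)¹³ = x⁴, (x⁸)¹⁴ = x¹², (x⁸)¹⁵ = x²⁰, (x⁸)¹⁶ = x³, (x⁸)¹⁷ = x¹¹, (x⁸)¹⁸ = x¹⁹, (x⁸)¹⁹ = x², (x⁸)²⁰ = x¹⁰, (x⁸)²¹ = x¹⁸, (x⁸)²² = x, (x⁸)²³ = x⁹, (x⁸)²⁴ = x¹⁷, (x⁸)²⁵ = e.
The smallest positive k with (x⁸)ᵏ = e is 25, so |⟨x⁸⟩| = 25.

Answer: 25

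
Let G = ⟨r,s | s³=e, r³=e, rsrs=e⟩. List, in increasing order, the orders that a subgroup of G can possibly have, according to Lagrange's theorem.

|G| = 12 = 2² · 3. By Lagrange's theorem the order of any subgroup divides 12; the divisors of 12 are 1, 2, 3, 4, 6, 12.

Answer: 1, 2, 3, 4, 6, 12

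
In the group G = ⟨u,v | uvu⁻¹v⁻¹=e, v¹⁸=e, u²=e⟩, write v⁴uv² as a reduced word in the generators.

Multiply left to right, reducing at each step:
  (v⁴) · u = uv⁴
  (uv⁴) · v² = uv⁶

Answer: uv⁶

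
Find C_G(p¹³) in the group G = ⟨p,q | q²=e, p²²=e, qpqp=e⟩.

⟨p¹³⟩ ⊆ C_G(p¹³) since powers of p¹³ commute with p¹³; so |C_G(p¹³)| ≥ |⟨p¹³⟩| = 22.
By orbit–stabilizer, |C_G(p¹³)| = |G| / |conj. class of p¹³| = 44 / 2 = 22.
The 22 elements commuting with p¹³ are {e, p, p², p³, p⁴, p⁵, p⁶, p⁷, p⁸, p⁹, p¹⁰, p¹¹, p¹², p¹³, p¹⁴, p¹⁵, p¹⁶, p¹⁷, p¹⁸, p¹⁹, p²⁰, p²¹}.

Answer: {e, p, p², p³, p⁴, p⁵, p⁶, p⁷, p⁸, p⁹, p¹⁰, p¹¹, p¹², p¹³, p¹⁴, p¹⁵, p¹⁶, p¹⁷, p¹⁸, p¹⁹, p²⁰, p²¹}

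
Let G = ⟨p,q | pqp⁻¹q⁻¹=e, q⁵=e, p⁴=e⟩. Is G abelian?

Each pair of generators commutes: p·q = pq = q·p. Since the generators pairwise commute, every element of G commutes with every other, so G is abelian.

Answer: Yes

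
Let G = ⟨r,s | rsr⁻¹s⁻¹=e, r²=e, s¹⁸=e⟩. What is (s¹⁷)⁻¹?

The order of (s¹⁷) is 18 (smallest k with (s¹⁷)ᵏ = e), so (s¹⁷)⁻¹ = (s¹⁷)¹⁷ = s.
Check: (s¹⁷) · s → (s¹⁷) · s = e, giving e as required.

Answer: s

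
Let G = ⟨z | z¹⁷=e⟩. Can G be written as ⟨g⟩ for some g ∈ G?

|G| = 17. The element z has order 17 (its powers give 17 distinct elements), so ⟨z⟩ = G and G is cyclic.

Answer: Yes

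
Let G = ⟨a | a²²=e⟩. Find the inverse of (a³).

The order of (a³) is 22 (smallest k with (a³)ᵏ = e), so (a³)⁻¹ = (a³)²¹ = a¹⁹.
Check: (a³) · (a¹⁹) → (a³) · a¹⁹ = e, giving e as required.

Answer: a¹⁹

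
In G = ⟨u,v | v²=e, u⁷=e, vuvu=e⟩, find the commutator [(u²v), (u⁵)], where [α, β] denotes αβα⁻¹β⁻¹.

[(u²v), (u⁵)] = (u²v)·(u⁵)·(u²v)⁻¹·(u⁵)⁻¹.
  (u²v) · (u⁵) = u⁴v
  (u⁴v) · (u²v) = u²
  (u²) · (u²) = u⁴

Answer: u⁴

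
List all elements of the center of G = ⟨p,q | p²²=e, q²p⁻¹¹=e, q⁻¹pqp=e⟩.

An element z ∈ Z(G) iff z commutes with every generator.
For example p¹¹ is central: (p¹¹)·p = p¹² = p·(p¹¹); (p¹¹)·q = q⁻¹ = q·(p¹¹).
Whereas p ∉ Z(G) since p·q = pq ≠ p¹⁰q⁻¹ = q·p.
Checking each of the 44 elements this way gives Z(G) = {e, p¹¹}, of order 2.

Answer: {e, p¹¹}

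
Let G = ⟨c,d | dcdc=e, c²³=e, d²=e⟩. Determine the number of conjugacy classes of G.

The conjugacy classes (representative and size) are:
  [e] (size 1), [c] (size 2), [c²¹] (size 2), [c²⁰] (size 2), [c⁴] (size 2), [c¹⁸] (size 2), [c⁶] (size 2), [c¹⁶] (size 2), [c⁸] (size 2), [c⁹] (size 2), [c¹⁰] (size 2), [c¹²] (size 2), [c¹⁸d] (size 23).
Class equation: 1 + 2 + 2 + 2 + 2 + 2 + 2 + 2 + 2 + 2 + 2 + 2 + 23 = 46 = |G|. So G has 13 conjugacy classes.

Answer: 13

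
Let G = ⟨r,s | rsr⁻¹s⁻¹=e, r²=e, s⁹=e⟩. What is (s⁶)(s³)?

Compute (s⁶) · (s³) by multiplying left to right and reducing via the relations at each step:
  (s⁶) · s³ = e

Answer: e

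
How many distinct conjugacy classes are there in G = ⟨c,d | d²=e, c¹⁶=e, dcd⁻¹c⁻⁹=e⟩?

The conjugacy classes (representative and size) are:
  [e] (size 1), [c⁹] (size 2), [c²] (size 1), [c³] (size 2), [c⁴] (size 1), [c¹³] (size 2), [c⁶] (size 1), [c¹⁵] (size 2), [c⁸] (size 1), [c¹⁰] (size 1), [c¹²] (size 1), [c¹⁴] (size 1), [d] (size 2), [cd] (size 2), [c²d] (size 2), [c¹¹d] (size 2), [c⁴d] (size 2), [c¹³d] (size 2), [c¹⁴d] (size 2), [c¹⁵d] (size 2).
Class equation: 1 + 2 + 1 + 2 + 1 + 2 + 1 + 2 + 1 + 1 + 1 + 1 + 2 + 2 + 2 + 2 + 2 + 2 + 2 + 2 = 32 = |G|. So G has 20 conjugacy classes.

Answer: 20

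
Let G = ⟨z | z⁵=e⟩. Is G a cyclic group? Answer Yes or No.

|G| = 5. The element z has order 5 (its powers give 5 distinct elements), so ⟨z⟩ = G and G is cyclic.

Answer: Yes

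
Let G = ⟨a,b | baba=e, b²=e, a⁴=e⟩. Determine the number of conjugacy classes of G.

The conjugacy classes (representative and size) are:
  [e] (size 1), [a] (size 2), [a²] (size 1), [a²b] (size 2), [a³b] (size 2).
Class equation: 1 + 2 + 1 + 2 + 2 = 8 = |G|. So G has 5 conjugacy classes.

Answer: 5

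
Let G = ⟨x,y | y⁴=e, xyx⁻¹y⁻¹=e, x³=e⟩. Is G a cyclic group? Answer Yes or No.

|G| = 12. The element xy has order 12 (its powers give 12 distinct elements), so ⟨xy⟩ = G and G is cyclic.

Answer: Yes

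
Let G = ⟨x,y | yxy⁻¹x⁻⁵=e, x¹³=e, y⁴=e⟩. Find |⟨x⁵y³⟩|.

|⟨x⁵y³⟩| equals the order of x⁵y³. Compute successive powers until reaching e:
  (x⁵y³)¹ = x⁵y³, (x⁵y³)² = x⁶y², (x⁵y³)³ = xy, (x⁵y³)⁴ = e.
The smallest positive k with (x⁵y³)ᵏ = e is 4, so |⟨x⁵y³⟩| = 4.

Answer: 4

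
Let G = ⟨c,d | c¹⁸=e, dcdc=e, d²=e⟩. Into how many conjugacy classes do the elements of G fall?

The conjugacy classes (representative and size) are:
  [e] (size 1), [c] (size 2), [c²] (size 2), [c³] (size 2), [c¹⁴] (size 2), [c⁵] (size 2), [c¹²] (size 2), [c⁷] (size 2), [c¹⁰] (size 2), [c⁹] (size 1), [c¹⁰d] (size 9), [cd] (size 9).
Class equation: 1 + 2 + 2 + 2 + 2 + 2 + 2 + 2 + 2 + 1 + 9 + 9 = 36 = |G|. So G has 12 conjugacy classes.

Answer: 12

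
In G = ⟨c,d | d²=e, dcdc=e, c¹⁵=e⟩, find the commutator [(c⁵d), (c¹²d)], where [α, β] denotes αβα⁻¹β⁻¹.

[(c⁵d), (c¹²d)] = (c⁵d)·(c¹²d)·(c⁵d)⁻¹·(c¹²d)⁻¹.
  (c⁵d) · (c¹²d) = c⁸
  (c⁸) · (c⁵d) = c¹³d
  (c¹³d) · (c¹²d) = c

Answer: c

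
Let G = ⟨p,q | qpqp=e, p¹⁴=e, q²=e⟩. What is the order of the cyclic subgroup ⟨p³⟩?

|⟨p³⟩| equals the order of p³. Compute successive powers until reaching e:
  (p³)¹ = p³, (p³)² = p⁶, (p³)³ = p⁹, (p³)⁴ = p¹², (p³)⁵ = p, (p³)⁶ = p⁴, (p³)⁷ = p⁷, (p³)⁸ = p¹⁰, (p³)⁹ = p¹³, (p³)¹⁰ = p², (p³)¹¹ = p⁵, (p³)¹² = p⁸, (p³)¹³ = p¹¹, (p³)¹⁴ = e.
The smallest positive k with (p³)ᵏ = e is 14, so |⟨p³⟩| = 14.

Answer: 14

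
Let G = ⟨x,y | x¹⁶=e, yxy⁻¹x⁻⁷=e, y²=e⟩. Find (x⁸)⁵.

Compute successive powers of (x⁸), reducing at each step:
  (x⁸)²: (x⁸) · x⁸ = e
  (x⁸)³: e · x⁸ = x⁸
  (x⁸)⁴: (x⁸) · x⁸ = e
  (x⁸)⁵: e · x⁸ = x⁸

Answer: x⁸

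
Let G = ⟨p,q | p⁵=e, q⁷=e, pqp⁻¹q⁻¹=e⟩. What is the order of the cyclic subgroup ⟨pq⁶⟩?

|⟨pq⁶⟩| equals the order of pq⁶. Compute successive powers until reaching e:
  (pq⁶)¹ = pq⁶, (pq⁶)² = p²q⁵, (pq⁶)³ = p³q⁴, (pq⁶)⁴ = p⁴q³, (pq⁶)⁵ = q², (pq⁶)⁶ = pq, (pq⁶)⁷ = p², (pq⁶)⁸ = p³q⁶, (pq⁶)⁹ = p⁴q⁵, (pq⁶)¹⁰ = q⁴, (pq⁶)¹¹ = pq³, (pq⁶)¹² = p²q², (pq⁶)¹³ = p³q, (pq⁶)¹⁴ = p⁴, (pq⁶)¹⁵ = q⁶, (pq⁶)¹⁶ = pq⁵, (pq⁶)¹⁷ = p²q⁴, (pq⁶)¹⁸ = p³q³, (pq⁶)¹⁹ = p⁴q², (pq⁶)²⁰ = q, (pq⁶)²¹ = p, (pq⁶)²² = p²q⁶, (pq⁶)²³ = p³q⁵, (pq⁶)²⁴ = p⁴q⁴, (pq⁶)²⁵ = q³, (pq⁶)²⁶ = pq², (pq⁶)²⁷ = p²q, (pq⁶)²⁸ = p³, (pq⁶)²⁹ = p⁴q⁶, (pq⁶)³⁰ = q⁵, (pq⁶)³¹ = pq⁴, (pq⁶)³² = p²q³, (pq⁶)³³ = p³q², (pq⁶)³⁴ = p⁴q, (pq⁶)³⁵ = e.
The smallest positive k with (pq⁶)ᵏ = e is 35, so |⟨pq⁶⟩| = 35.

Answer: 35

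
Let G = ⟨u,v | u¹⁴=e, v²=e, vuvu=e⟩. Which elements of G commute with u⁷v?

⟨u⁷v⟩ ⊆ C_G(u⁷v) since powers of u⁷v commute with u⁷v; so |C_G(u⁷v)| ≥ |⟨u⁷v⟩| = 2.
By orbit–stabilizer, |C_G(u⁷v)| = |G| / |conj. class of u⁷v| = 28 / 7 = 4.
The 4 elements commuting with u⁷v are {e, u⁷, v, u⁷v}.

Answer: {e, u⁷, v, u⁷v}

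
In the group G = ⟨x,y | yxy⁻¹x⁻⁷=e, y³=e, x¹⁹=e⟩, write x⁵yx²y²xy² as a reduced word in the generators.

Multiply left to right, reducing at each step:
  (x⁵) · y = x⁵y
  (x⁵y) · x² = y
  y · y² = e
  e · x = x
  x · y² = xy²

Answer: xy²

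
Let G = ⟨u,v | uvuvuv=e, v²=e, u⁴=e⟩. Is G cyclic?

Every cyclic group is abelian. But u·v = uv while v·u = vu, so u·v ≠ v·u and G is not abelian. Hence G is not cyclic.

Answer: No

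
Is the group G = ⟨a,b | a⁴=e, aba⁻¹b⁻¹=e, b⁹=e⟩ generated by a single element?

|G| = 36. The element ab has order 36 (its powers give 36 distinct elements), so ⟨ab⟩ = G and G is cyclic.

Answer: Yes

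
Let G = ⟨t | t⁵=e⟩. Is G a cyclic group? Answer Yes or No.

|G| = 5. The element t has order 5 (its powers give 5 distinct elements), so ⟨t⟩ = G and G is cyclic.

Answer: Yes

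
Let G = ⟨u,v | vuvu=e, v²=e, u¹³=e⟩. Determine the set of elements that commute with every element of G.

An element z ∈ Z(G) iff z commutes with every generator.
For example e is central: e·u = u = u·e; e·v = v = v·e.
Whereas u ∉ Z(G) since u·v = uv ≠ u¹²v = v·u.
Checking each of the 26 elements this way gives Z(G) = {e}, of order 1.

Answer: {e}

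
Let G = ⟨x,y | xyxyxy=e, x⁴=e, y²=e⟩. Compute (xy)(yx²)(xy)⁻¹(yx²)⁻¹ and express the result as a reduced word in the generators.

[(xy), (yx²)] = (xy)·(yx²)·(xy)⁻¹·(yx²)⁻¹.
  (xy) · (yx²) = x³
  (x³) · (yx³) = x³yx³
  (x³yx³) · (x²y) = x²yx³

Answer: x²yx³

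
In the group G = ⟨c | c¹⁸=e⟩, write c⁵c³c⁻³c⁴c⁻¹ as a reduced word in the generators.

Multiply left to right, reducing at each step:
  (c⁵) · c³ = c⁸
  (c⁸) · c⁻³ = c⁵
  (c⁵) · c⁴ = c⁹
  (c⁹) · c⁻¹ = c⁸

Answer: c⁸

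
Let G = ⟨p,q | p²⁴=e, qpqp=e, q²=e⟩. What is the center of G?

An element z ∈ Z(G) iff z commutes with every generator.
For example p¹² is central: (p¹²)·p = p¹³ = p·(p¹²); (p¹²)·q = p¹²q = q·(p¹²).
Whereas p ∉ Z(G) since p·q = pq ≠ p²³q = q·p.
Checking each of the 48 elements this way gives Z(G) = {e, p¹²}, of order 2.

Answer: {e, p¹²}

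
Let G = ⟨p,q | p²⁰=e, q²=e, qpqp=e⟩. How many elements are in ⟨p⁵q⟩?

|⟨p⁵q⟩| equals the order of p⁵q. Compute successive powers until reaching e:
  (p⁵q)¹ = p⁵q, (p⁵q)² = e.
The smallest positive k with (p⁵q)ᵏ = e is 2, so |⟨p⁵q⟩| = 2.

Answer: 2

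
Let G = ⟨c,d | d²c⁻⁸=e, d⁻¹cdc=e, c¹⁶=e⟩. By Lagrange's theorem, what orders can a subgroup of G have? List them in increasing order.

|G| = 32 = 2⁵. By Lagrange's theorem the order of any subgroup divides 32; the divisors of 32 are 1, 2, 4, 8, 16, 32.

Answer: 1, 2, 4, 8, 16, 32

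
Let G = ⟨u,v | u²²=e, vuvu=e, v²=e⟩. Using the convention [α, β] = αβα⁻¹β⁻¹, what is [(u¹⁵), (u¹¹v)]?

[(u¹⁵), (u¹¹v)] = (u¹⁵)·(u¹¹v)·(u¹⁵)⁻¹·(u¹¹v)⁻¹.
  (u¹⁵) · (u¹¹v) = u⁴v
  (u⁴v) · (u⁷) = u¹⁹v
  (u¹⁹v) · (u¹¹v) = u⁸

Answer: u⁸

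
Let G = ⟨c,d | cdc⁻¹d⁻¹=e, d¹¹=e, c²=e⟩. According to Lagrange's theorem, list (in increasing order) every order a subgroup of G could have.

|G| = 22 = 2 · 11. By Lagrange's theorem the order of any subgroup divides 22; the divisors of 22 are 1, 2, 11, 22.

Answer: 1, 2, 11, 22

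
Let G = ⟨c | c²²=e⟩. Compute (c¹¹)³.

Compute successive powers of (c¹¹), reducing at each step:
  (c¹¹)²: (c¹¹) · c¹¹ = e
  (c¹¹)³: e · c¹¹ = c¹¹

Answer: c¹¹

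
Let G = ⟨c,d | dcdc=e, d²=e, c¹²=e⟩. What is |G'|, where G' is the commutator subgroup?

G' = [G, G] is generated by all commutators. The generator-pair commutators are: [c, d] = c².
The subgroup they normally generate is {e, c², c⁴, c⁶, c⁸, c¹⁰}, of order 6.
Check: |G/G'| = 24/6 = 4 is the order of the abelianisation.

Answer: 6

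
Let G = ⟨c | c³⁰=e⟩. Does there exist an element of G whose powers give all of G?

|G| = 30. The element c has order 30 (its powers give 30 distinct elements), so ⟨c⟩ = G and G is cyclic.

Answer: Yes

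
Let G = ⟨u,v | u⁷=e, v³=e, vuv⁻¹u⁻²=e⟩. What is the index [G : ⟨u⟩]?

First find ord(u) by computing successive powers:
  u¹ = u, u² = u², u³ = u³, u⁴ = u⁴, u⁵ = u⁵, u⁶ = u⁶, u⁷ = e.
So |⟨u⟩| = ord(u) = 7. With |G| = 21, by Lagrange [G : ⟨u⟩] = 21/7 = 3.

Answer: 3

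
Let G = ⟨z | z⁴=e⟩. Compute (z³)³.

Compute successive powers of (z³), reducing at each step:
  (z³)²: (z³) · z³ = z²
  (z³)³: (z²) · z³ = z

Answer: z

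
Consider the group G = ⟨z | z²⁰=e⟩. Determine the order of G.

G is generated by a single element, so G is cyclic. The relator gives z²⁰ = e and no smaller power is forced to be e, so the 20 powers {e, z, z², z³, z⁴, z⁵, z⁶, z⁷, z⁸, z⁹, z¹², z¹³, z¹¹, z¹⁰, z¹⁴, z¹⁵, z¹⁶, z¹⁷, z¹⁸, z¹⁹} are distinct. Hence |G| = 20.

Answer: 20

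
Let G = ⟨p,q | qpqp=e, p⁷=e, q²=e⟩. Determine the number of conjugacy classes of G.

The conjugacy classes (representative and size) are:
  [e] (size 1), [p⁶] (size 2), [p⁵] (size 2), [p⁴] (size 2), [pq] (size 7).
Class equation: 1 + 2 + 2 + 2 + 7 = 14 = |G|. So G has 5 conjugacy classes.

Answer: 5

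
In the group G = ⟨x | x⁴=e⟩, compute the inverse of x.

The order of x is 4 (smallest k with xᵏ = e), so x⁻¹ = x³ = x³.
Check: x · (x³) → x · x³ = e, giving e as required.

Answer: x³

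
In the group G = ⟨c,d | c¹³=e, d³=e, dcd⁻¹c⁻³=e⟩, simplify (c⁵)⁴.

Compute successive powers of (c⁵), reducing at each step:
  (c⁵)²: (c⁵) · c⁵ = c¹⁰
  (c⁵)³: (c¹⁰) · c⁵ = c²
  (c⁵)⁴: (c²) · c⁵ = c⁷

Answer: c⁷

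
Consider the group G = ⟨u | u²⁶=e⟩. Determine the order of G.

G is generated by a single element, so G is cyclic. The relator gives u²⁶ = e and no smaller power is forced to be e, so the 26 powers {e, u, u², u³, u⁴, u⁵, u⁶, u⁷, u⁸, u⁹, u²², u²³, u²¹, u²⁰, u²⁴, u²⁵, u¹², u¹³, u¹¹, u¹⁰, u¹⁴, u¹⁵, u¹⁶, u¹⁷, u¹⁸, u¹⁹} are distinct. Hence |G| = 26.

Answer: 26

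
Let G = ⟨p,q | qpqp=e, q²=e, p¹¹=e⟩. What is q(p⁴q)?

Compute q · (p⁴q) by multiplying left to right and reducing via the relations at each step:
  q · p⁴ = p⁷q
  (p⁷q) · q = p⁷

Answer: p⁷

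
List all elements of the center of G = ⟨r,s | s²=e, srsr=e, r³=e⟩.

An element z ∈ Z(G) iff z commutes with every generator.
For example e is central: e·r = r = r·e; e·s = s = s·e.
Whereas r ∉ Z(G) since r·s = rs ≠ r²s = s·r.
Checking each of the 6 elements this way gives Z(G) = {e}, of order 1.

Answer: {e}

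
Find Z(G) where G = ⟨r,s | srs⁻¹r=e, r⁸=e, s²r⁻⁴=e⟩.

An element z ∈ Z(G) iff z commutes with every generator.
For example r⁴ is central: (r⁴)·r = r⁵ = r·(r⁴); (r⁴)·s = s⁻¹ = s·(r⁴).
Whereas r ∉ Z(G) since r·s = rs ≠ r³s⁻¹ = s·r.
Checking each of the 16 elements this way gives Z(G) = {e, r⁴}, of order 2.

Answer: {e, r⁴}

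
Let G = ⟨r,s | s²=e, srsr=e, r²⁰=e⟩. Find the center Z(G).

An element z ∈ Z(G) iff z commutes with every generator.
For example r¹⁰ is central: (r¹⁰)·r = r¹¹ = r·(r¹⁰); (r¹⁰)·s = r¹⁰s = s·(r¹⁰).
Whereas r ∉ Z(G) since r·s = rs ≠ r¹⁹s = s·r.
Checking each of the 40 elements this way gives Z(G) = {e, r¹⁰}, of order 2.

Answer: {e, r¹⁰}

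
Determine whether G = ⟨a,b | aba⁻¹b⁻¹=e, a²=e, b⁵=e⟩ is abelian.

Each pair of generators commutes: a·b = ab = b·a. Since the generators pairwise commute, every element of G commutes with every other, so G is abelian.

Answer: Yes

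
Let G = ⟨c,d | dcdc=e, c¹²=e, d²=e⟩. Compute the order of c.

Compute successive powers until reaching e:
  c¹ = c, c² = c², c³ = c³, c⁴ = c⁴, c⁵ = c⁵, c⁶ = c⁶, c⁷ = c⁷, c⁸ = c⁸, c⁹ = c⁹, c¹⁰ = c¹⁰, c¹¹ = c¹¹, c¹² = e.
The smallest positive k with cᵏ = e is 12.

Answer: 12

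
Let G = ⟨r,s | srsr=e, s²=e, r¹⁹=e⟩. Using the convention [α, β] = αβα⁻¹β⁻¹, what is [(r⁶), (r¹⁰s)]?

[(r⁶), (r¹⁰s)] = (r⁶)·(r¹⁰s)·(r⁶)⁻¹·(r¹⁰s)⁻¹.
  (r⁶) · (r¹⁰s) = r¹⁶s
  (r¹⁶s) · (r¹³) = r³s
  (r³s) · (r¹⁰s) = r¹²

Answer: r¹²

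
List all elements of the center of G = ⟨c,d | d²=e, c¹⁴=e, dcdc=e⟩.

An element z ∈ Z(G) iff z commutes with every generator.
For example c⁷ is central: (c⁷)·c = c⁸ = c·(c⁷); (c⁷)·d = c⁷d = d·(c⁷).
Whereas c ∉ Z(G) since c·d = cd ≠ c¹³d = d·c.
Checking each of the 28 elements this way gives Z(G) = {e, c⁷}, of order 2.

Answer: {e, c⁷}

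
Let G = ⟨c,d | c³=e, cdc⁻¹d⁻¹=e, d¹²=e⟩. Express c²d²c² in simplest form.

Multiply left to right, reducing at each step:
  (c²) · d² = c²d²
  (c²d²) · c² = cd²

Answer: cd²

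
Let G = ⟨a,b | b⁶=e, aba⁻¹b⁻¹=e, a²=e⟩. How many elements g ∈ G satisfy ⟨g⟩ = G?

⟨g⟩ = G would require ord(g) = |G| = 12, but the maximum element order in G is 6 < 12. So G is not cyclic and no single element generates it: the count is 0.

Answer: 0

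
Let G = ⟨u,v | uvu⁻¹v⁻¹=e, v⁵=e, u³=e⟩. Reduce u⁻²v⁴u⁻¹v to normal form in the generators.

Multiply left to right, reducing at each step:
  u · v⁴ = uv⁴
  (uv⁴) · u⁻¹ = v⁴
  (v⁴) · v = e

Answer: e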